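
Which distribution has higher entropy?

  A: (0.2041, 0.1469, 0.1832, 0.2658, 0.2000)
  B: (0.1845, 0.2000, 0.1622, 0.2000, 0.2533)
B

Both distributions are close to uniform, making this a harder comparison.

H(A) = 2.2955 bits
H(B) = 2.3061 bits

The distribution closer to uniform has higher entropy.
Answer: B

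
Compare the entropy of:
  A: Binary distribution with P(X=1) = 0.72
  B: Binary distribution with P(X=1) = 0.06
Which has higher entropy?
A

For binary distributions, entropy is maximized at p=0.5 and decreases as p moves toward 0 or 1.

H(A) = H(0.72) = 0.8555 bits
H(B) = H(0.06) = 0.3274 bits

Distribution A (p=0.72) is closer to uniform (p=0.5), so it has higher entropy.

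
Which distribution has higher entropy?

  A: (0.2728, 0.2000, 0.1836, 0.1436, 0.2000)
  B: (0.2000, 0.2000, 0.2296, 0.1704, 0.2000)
B

Both distributions are close to uniform, making this a harder comparison.

H(A) = 2.2911 bits
H(B) = 2.3156 bits

The distribution closer to uniform has higher entropy.
Answer: B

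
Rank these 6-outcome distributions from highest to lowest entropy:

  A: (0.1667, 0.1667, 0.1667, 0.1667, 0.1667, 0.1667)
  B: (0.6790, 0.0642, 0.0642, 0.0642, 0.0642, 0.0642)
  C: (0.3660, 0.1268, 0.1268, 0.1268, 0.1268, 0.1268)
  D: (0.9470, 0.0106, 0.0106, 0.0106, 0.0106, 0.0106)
A > C > B > D

Key insight: Entropy is maximized by uniform distributions and minimized by concentrated distributions.

Entropies:
  H(A) = 2.5850 bits
  H(B) = 1.6508 bits
  H(C) = 2.4197 bits
  H(D) = 0.4221 bits

Ranking: A > C > B > D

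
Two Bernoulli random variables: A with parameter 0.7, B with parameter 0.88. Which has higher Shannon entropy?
A

For binary distributions, entropy is maximized at p=0.5 and decreases as p moves toward 0 or 1.

H(A) = H(0.7) = 0.8813 bits
H(B) = H(0.88) = 0.5294 bits

Distribution A (p=0.7) is closer to uniform (p=0.5), so it has higher entropy.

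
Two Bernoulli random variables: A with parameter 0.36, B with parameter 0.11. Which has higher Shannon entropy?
A

For binary distributions, entropy is maximized at p=0.5 and decreases as p moves toward 0 or 1.

H(A) = H(0.36) = 0.9427 bits
H(B) = H(0.11) = 0.4999 bits

Distribution A (p=0.36) is closer to uniform (p=0.5), so it has higher entropy.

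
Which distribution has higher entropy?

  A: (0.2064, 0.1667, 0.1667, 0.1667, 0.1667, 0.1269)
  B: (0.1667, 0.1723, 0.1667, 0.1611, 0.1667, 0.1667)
B

Both distributions are close to uniform, making this a harder comparison.

H(A) = 2.5711 bits
H(B) = 2.5847 bits

The distribution closer to uniform has higher entropy.
Answer: B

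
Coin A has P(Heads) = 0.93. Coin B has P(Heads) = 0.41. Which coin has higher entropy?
B

For binary distributions, entropy is maximized at p=0.5 and decreases as p moves toward 0 or 1.

H(A) = H(0.93) = 0.3659 bits
H(B) = H(0.41) = 0.9765 bits

Distribution B (p=0.41) is closer to uniform (p=0.5), so it has higher entropy.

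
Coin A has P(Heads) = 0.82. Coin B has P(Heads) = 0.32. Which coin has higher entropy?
B

For binary distributions, entropy is maximized at p=0.5 and decreases as p moves toward 0 or 1.

H(A) = H(0.82) = 0.6801 bits
H(B) = H(0.32) = 0.9044 bits

Distribution B (p=0.32) is closer to uniform (p=0.5), so it has higher entropy.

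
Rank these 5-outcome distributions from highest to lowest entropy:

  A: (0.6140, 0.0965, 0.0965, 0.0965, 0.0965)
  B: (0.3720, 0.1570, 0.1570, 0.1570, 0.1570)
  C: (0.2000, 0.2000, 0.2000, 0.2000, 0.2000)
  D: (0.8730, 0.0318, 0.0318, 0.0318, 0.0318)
C > B > A > D

Key insight: Entropy is maximized by uniform distributions and minimized by concentrated distributions.

Entropies:
  H(A) = 1.7342 bits
  H(B) = 2.2082 bits
  H(C) = 2.3219 bits
  H(D) = 0.8032 bits

Ranking: C > B > A > D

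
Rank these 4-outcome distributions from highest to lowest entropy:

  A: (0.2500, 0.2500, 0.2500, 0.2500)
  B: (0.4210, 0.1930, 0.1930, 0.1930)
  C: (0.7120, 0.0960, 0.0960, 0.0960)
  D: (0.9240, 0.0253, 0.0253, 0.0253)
A > B > C > D

Key insight: Entropy is maximized by uniform distributions and minimized by concentrated distributions.

Entropies:
  H(A) = 2.0000 bits
  H(B) = 1.8996 bits
  H(C) = 1.3226 bits
  H(D) = 0.5084 bits

Ranking: A > B > C > D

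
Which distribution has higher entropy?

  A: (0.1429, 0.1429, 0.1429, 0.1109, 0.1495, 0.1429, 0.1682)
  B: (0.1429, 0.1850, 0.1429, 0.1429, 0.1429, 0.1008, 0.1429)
A

Both distributions are close to uniform, making this a harder comparison.

H(A) = 2.7985 bits
H(B) = 2.7892 bits

The distribution closer to uniform has higher entropy.
Answer: A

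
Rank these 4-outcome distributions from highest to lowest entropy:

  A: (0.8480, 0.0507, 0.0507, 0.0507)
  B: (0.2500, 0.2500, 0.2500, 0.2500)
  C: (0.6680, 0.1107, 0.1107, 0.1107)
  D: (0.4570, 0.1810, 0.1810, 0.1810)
B > D > C > A

Key insight: Entropy is maximized by uniform distributions and minimized by concentrated distributions.

Entropies:
  H(A) = 0.8557 bits
  H(B) = 2.0000 bits
  H(C) = 1.4432 bits
  H(D) = 1.8553 bits

Ranking: B > D > C > A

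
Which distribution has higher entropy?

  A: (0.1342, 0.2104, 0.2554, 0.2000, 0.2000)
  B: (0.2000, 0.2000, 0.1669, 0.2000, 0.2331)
B

Both distributions are close to uniform, making this a harder comparison.

H(A) = 2.2937 bits
H(B) = 2.3140 bits

The distribution closer to uniform has higher entropy.
Answer: B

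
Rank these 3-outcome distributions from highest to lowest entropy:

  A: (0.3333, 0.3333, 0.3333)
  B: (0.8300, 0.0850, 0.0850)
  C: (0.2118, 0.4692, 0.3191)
A > C > B

Key insight: Entropy is maximized by uniform distributions and minimized by concentrated distributions.

- Uniform distributions have maximum entropy log₂(3) = 1.5850 bits
- The more "peaked" or concentrated a distribution, the lower its entropy

Entropies:
  H(A) = 1.5850 bits
  H(B) = 0.8277 bits
  H(C) = 1.5123 bits

Ranking: A > C > B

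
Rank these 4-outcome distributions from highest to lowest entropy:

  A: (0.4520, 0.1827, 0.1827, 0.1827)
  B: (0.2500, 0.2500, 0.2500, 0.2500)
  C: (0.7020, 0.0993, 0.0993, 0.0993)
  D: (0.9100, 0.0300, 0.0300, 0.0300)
B > A > C > D

Key insight: Entropy is maximized by uniform distributions and minimized by concentrated distributions.

Entropies:
  H(A) = 1.8619 bits
  H(B) = 2.0000 bits
  H(C) = 1.3512 bits
  H(D) = 0.5791 bits

Ranking: B > A > C > D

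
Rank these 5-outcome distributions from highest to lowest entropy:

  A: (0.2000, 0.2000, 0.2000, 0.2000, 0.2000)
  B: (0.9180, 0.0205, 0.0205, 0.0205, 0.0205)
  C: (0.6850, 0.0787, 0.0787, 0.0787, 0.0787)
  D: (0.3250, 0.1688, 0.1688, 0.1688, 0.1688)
A > D > C > B

Key insight: Entropy is maximized by uniform distributions and minimized by concentrated distributions.

Entropies:
  H(A) = 2.3219 bits
  H(B) = 0.5732 bits
  H(C) = 1.5289 bits
  H(D) = 2.2597 bits

Ranking: A > D > C > B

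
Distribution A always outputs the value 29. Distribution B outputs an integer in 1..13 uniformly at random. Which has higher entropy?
B

A is deterministic, so H(A) = 0. B is uniform over 13 outcomes, so H(B) = log₂(13) = 3.700 bits. Any distribution with genuine randomness has higher entropy than a deterministic one.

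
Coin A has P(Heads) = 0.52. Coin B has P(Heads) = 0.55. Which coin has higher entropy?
A

For binary distributions, entropy is maximized at p=0.5 and decreases as p moves toward 0 or 1.

H(A) = H(0.52) = 0.9988 bits
H(B) = H(0.55) = 0.9928 bits

Distribution A (p=0.52) is closer to uniform (p=0.5), so it has higher entropy.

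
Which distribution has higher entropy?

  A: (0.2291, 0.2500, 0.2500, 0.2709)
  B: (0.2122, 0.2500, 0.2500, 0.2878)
A

Both distributions are close to uniform, making this a harder comparison.

H(A) = 1.9975 bits
H(B) = 1.9917 bits

The distribution closer to uniform has higher entropy.
Answer: A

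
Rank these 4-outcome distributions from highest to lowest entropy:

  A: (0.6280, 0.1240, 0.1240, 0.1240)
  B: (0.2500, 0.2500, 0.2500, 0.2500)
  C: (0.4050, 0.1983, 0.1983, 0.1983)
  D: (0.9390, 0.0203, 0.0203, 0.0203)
B > C > A > D

Key insight: Entropy is maximized by uniform distributions and minimized by concentrated distributions.

Entropies:
  H(A) = 1.5418 bits
  H(B) = 2.0000 bits
  H(C) = 1.9169 bits
  H(D) = 0.4281 bits

Ranking: B > C > A > D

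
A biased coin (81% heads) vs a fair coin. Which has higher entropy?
Fair coin

The fair coin is uniform (p=0.5), maximizing binary entropy at 1 bit. The biased coin has H(0.81) ≈ 0.701 bits — its outcome is more predictable, so its entropy is lower.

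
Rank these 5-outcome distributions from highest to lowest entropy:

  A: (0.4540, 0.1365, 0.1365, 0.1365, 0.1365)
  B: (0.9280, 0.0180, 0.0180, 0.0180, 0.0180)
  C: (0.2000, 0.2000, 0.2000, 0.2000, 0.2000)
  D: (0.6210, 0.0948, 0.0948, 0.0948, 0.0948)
C > A > D > B

Key insight: Entropy is maximized by uniform distributions and minimized by concentrated distributions.

Entropies:
  H(A) = 2.0859 bits
  H(B) = 0.5173 bits
  H(C) = 2.3219 bits
  H(D) = 1.7153 bits

Ranking: C > A > D > B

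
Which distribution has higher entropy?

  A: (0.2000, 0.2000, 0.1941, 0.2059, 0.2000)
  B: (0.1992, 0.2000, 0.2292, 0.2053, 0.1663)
A

Both distributions are close to uniform, making this a harder comparison.

H(A) = 2.3217 bits
H(B) = 2.3146 bits

The distribution closer to uniform has higher entropy.
Answer: A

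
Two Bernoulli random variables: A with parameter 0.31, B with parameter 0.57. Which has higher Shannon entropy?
B

For binary distributions, entropy is maximized at p=0.5 and decreases as p moves toward 0 or 1.

H(A) = H(0.31) = 0.8932 bits
H(B) = H(0.57) = 0.9858 bits

Distribution B (p=0.57) is closer to uniform (p=0.5), so it has higher entropy.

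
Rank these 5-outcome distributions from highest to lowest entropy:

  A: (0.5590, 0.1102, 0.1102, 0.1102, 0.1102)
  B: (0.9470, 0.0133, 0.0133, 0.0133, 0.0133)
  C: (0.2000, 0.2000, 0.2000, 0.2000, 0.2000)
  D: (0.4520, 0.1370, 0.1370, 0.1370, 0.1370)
C > D > A > B

Key insight: Entropy is maximized by uniform distributions and minimized by concentrated distributions.

Entropies:
  H(A) = 1.8719 bits
  H(B) = 0.4050 bits
  H(C) = 2.3219 bits
  H(D) = 2.0893 bits

Ranking: C > D > A > B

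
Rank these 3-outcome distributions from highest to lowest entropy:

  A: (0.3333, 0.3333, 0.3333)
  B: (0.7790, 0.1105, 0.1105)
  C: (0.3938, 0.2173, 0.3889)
A > C > B

Key insight: Entropy is maximized by uniform distributions and minimized by concentrated distributions.

- Uniform distributions have maximum entropy log₂(3) = 1.5850 bits
- The more "peaked" or concentrated a distribution, the lower its entropy

Entropies:
  H(A) = 1.5850 bits
  H(B) = 0.9830 bits
  H(C) = 1.5379 bits

Ranking: A > C > B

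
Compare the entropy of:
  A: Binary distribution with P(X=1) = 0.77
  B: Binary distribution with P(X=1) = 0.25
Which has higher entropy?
B

For binary distributions, entropy is maximized at p=0.5 and decreases as p moves toward 0 or 1.

H(A) = H(0.77) = 0.7780 bits
H(B) = H(0.25) = 0.8113 bits

Distribution B (p=0.25) is closer to uniform (p=0.5), so it has higher entropy.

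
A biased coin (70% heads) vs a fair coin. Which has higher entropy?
Fair coin

The fair coin is uniform (p=0.5), maximizing binary entropy at 1 bit. The biased coin has H(0.70) ≈ 0.881 bits — its outcome is more predictable, so its entropy is lower.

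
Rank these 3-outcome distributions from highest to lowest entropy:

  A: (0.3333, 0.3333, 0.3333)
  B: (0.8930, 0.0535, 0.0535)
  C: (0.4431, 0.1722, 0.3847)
A > C > B

Key insight: Entropy is maximized by uniform distributions and minimized by concentrated distributions.

- Uniform distributions have maximum entropy log₂(3) = 1.5850 bits
- The more "peaked" or concentrated a distribution, the lower its entropy

Entropies:
  H(A) = 1.5850 bits
  H(B) = 0.5978 bits
  H(C) = 1.4876 bits

Ranking: A > C > B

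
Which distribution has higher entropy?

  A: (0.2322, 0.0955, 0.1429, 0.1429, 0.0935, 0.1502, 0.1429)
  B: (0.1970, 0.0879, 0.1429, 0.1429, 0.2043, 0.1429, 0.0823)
A

Both distributions are close to uniform, making this a harder comparison.

H(A) = 2.7464 bits
H(B) = 2.7377 bits

The distribution closer to uniform has higher entropy.
Answer: A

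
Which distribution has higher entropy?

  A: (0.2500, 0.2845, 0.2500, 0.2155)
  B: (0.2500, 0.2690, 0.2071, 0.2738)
A

Both distributions are close to uniform, making this a harder comparison.

H(A) = 1.9931 bits
H(B) = 1.9918 bits

The distribution closer to uniform has higher entropy.
Answer: A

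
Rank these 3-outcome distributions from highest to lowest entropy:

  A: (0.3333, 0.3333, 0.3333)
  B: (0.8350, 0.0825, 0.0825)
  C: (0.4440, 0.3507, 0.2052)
A > C > B

Key insight: Entropy is maximized by uniform distributions and minimized by concentrated distributions.

- Uniform distributions have maximum entropy log₂(3) = 1.5850 bits
- The more "peaked" or concentrated a distribution, the lower its entropy

Entropies:
  H(A) = 1.5850 bits
  H(B) = 0.8111 bits
  H(C) = 1.5191 bits

Ranking: A > C > B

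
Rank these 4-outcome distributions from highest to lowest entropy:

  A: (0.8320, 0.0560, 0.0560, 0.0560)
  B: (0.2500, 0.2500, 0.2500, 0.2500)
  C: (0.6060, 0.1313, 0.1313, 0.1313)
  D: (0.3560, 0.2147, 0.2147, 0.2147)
B > D > C > A

Key insight: Entropy is maximized by uniform distributions and minimized by concentrated distributions.

Entropies:
  H(A) = 0.9194 bits
  H(B) = 2.0000 bits
  H(C) = 1.5918 bits
  H(D) = 1.9600 bits

Ranking: B > D > C > A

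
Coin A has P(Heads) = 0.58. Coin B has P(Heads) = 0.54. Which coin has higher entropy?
B

For binary distributions, entropy is maximized at p=0.5 and decreases as p moves toward 0 or 1.

H(A) = H(0.58) = 0.9815 bits
H(B) = H(0.54) = 0.9954 bits

Distribution B (p=0.54) is closer to uniform (p=0.5), so it has higher entropy.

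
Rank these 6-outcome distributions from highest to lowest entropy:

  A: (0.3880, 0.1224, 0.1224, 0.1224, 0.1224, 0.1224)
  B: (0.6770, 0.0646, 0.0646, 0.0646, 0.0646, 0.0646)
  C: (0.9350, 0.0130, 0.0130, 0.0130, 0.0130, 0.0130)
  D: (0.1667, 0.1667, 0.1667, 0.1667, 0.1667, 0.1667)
D > A > B > C

Key insight: Entropy is maximized by uniform distributions and minimized by concentrated distributions.

Entropies:
  H(A) = 2.3845 bits
  H(B) = 1.6576 bits
  H(C) = 0.4979 bits
  H(D) = 2.5850 bits

Ranking: D > A > B > C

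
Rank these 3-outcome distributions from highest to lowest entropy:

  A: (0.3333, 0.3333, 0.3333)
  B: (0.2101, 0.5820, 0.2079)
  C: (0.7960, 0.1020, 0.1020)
A > B > C

Key insight: Entropy is maximized by uniform distributions and minimized by concentrated distributions.

- Uniform distributions have maximum entropy log₂(3) = 1.5850 bits
- The more "peaked" or concentrated a distribution, the lower its entropy

Entropies:
  H(A) = 1.5850 bits
  H(B) = 1.3985 bits
  H(C) = 0.9339 bits

Ranking: A > B > C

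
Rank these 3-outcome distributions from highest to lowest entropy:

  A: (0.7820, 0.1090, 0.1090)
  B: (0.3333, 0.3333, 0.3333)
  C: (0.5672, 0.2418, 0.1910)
B > C > A

Key insight: Entropy is maximized by uniform distributions and minimized by concentrated distributions.

- Uniform distributions have maximum entropy log₂(3) = 1.5850 bits
- The more "peaked" or concentrated a distribution, the lower its entropy

Entropies:
  H(A) = 0.9745 bits
  H(B) = 1.5850 bits
  H(C) = 1.4154 bits

Ranking: B > C > A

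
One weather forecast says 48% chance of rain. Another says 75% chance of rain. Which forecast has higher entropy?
48% forecast

Treat each forecast as a Bernoulli distribution. Binary entropy is maximized at p=0.5 and falls off symmetrically toward 0 or 1. The 48% forecast is closer to 50%, so it is more uncertain. H(48%) ≈ 0.999 bits, H(75%) ≈ 0.811 bits.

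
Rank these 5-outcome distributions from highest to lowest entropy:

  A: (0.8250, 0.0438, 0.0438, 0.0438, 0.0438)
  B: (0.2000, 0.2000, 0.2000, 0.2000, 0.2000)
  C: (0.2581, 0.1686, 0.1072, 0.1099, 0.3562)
B > C > A

Key insight: Entropy is maximized by uniform distributions and minimized by concentrated distributions.

- Uniform distributions have maximum entropy log₂(5) = 2.3219 bits
- The more "peaked" or concentrated a distribution, the lower its entropy

Entropies:
  H(A) = 1.0190 bits
  H(B) = 2.3219 bits
  H(C) = 2.1633 bits

Ranking: B > C > A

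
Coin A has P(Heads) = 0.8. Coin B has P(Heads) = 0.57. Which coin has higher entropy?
B

For binary distributions, entropy is maximized at p=0.5 and decreases as p moves toward 0 or 1.

H(A) = H(0.8) = 0.7219 bits
H(B) = H(0.57) = 0.9858 bits

Distribution B (p=0.57) is closer to uniform (p=0.5), so it has higher entropy.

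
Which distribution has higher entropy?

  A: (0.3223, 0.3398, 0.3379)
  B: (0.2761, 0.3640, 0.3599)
A

Both distributions are close to uniform, making this a harder comparison.

H(A) = 1.5846 bits
H(B) = 1.5740 bits

The distribution closer to uniform has higher entropy.
Answer: A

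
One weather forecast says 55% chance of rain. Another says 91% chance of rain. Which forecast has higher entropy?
55% forecast

Treat each forecast as a Bernoulli distribution. Binary entropy is maximized at p=0.5 and falls off symmetrically toward 0 or 1. The 55% forecast is closer to 50%, so it is more uncertain. H(55%) ≈ 0.993 bits, H(91%) ≈ 0.436 bits.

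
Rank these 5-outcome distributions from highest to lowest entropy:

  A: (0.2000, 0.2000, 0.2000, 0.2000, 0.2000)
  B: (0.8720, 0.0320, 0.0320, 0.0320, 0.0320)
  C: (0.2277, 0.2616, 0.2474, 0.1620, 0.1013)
A > C > B

Key insight: Entropy is maximized by uniform distributions and minimized by concentrated distributions.

- Uniform distributions have maximum entropy log₂(5) = 2.3219 bits
- The more "peaked" or concentrated a distribution, the lower its entropy

Entropies:
  H(A) = 2.3219 bits
  H(B) = 0.8079 bits
  H(C) = 2.2507 bits

Ranking: A > C > B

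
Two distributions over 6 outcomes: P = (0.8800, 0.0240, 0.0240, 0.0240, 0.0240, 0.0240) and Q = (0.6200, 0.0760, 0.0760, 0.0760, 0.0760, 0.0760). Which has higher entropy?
Q

P is highly concentrated on one outcome (88%), making it nearly deterministic. Q spreads its mass more evenly (max 62%). The more spread-out distribution has higher entropy: H(P) ≈ 0.808 bits, H(Q) ≈ 1.840 bits.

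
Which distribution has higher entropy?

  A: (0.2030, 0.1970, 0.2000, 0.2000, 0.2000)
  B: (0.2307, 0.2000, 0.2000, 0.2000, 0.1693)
A

Both distributions are close to uniform, making this a harder comparison.

H(A) = 2.3219 bits
H(B) = 2.3151 bits

The distribution closer to uniform has higher entropy.
Answer: A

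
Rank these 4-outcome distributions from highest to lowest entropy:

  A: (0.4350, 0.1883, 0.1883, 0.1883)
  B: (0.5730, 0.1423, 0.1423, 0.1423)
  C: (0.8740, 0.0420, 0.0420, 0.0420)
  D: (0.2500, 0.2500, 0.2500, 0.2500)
D > A > B > C

Key insight: Entropy is maximized by uniform distributions and minimized by concentrated distributions.

Entropies:
  H(A) = 1.8833 bits
  H(B) = 1.6613 bits
  H(C) = 0.7461 bits
  H(D) = 2.0000 bits

Ranking: D > A > B > C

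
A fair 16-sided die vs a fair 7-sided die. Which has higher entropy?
16-sided die

Both are uniform distributions; for uniform over n outcomes, H = log₂(n). H(16-sided) = log₂(16) = 4.000 bits and H(7-sided) = log₂(7) = 2.807 bits. More outcomes in a uniform distribution means higher entropy.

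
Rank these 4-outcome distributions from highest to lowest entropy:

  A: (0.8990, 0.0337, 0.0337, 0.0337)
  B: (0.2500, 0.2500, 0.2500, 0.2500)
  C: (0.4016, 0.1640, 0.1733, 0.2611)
B > C > A

Key insight: Entropy is maximized by uniform distributions and minimized by concentrated distributions.

- Uniform distributions have maximum entropy log₂(4) = 2.0000 bits
- The more "peaked" or concentrated a distribution, the lower its entropy

Entropies:
  H(A) = 0.6322 bits
  H(B) = 2.0000 bits
  H(C) = 1.9003 bits

Ranking: B > C > A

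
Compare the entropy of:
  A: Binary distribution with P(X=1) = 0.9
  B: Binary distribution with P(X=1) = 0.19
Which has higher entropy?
B

For binary distributions, entropy is maximized at p=0.5 and decreases as p moves toward 0 or 1.

H(A) = H(0.9) = 0.4690 bits
H(B) = H(0.19) = 0.7015 bits

Distribution B (p=0.19) is closer to uniform (p=0.5), so it has higher entropy.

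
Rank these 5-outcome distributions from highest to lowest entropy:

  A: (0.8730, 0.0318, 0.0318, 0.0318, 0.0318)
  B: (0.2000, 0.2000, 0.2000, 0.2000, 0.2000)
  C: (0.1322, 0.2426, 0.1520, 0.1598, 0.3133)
B > C > A

Key insight: Entropy is maximized by uniform distributions and minimized by concentrated distributions.

- Uniform distributions have maximum entropy log₂(5) = 2.3219 bits
- The more "peaked" or concentrated a distribution, the lower its entropy

Entropies:
  H(A) = 0.8032 bits
  H(B) = 2.3219 bits
  H(C) = 2.2422 bits

Ranking: B > C > A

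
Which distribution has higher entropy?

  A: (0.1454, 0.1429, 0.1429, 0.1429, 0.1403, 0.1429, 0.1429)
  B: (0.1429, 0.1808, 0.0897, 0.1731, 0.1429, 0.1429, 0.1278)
A

Both distributions are close to uniform, making this a harder comparison.

H(A) = 2.8073 bits
H(B) = 2.7787 bits

The distribution closer to uniform has higher entropy.
Answer: A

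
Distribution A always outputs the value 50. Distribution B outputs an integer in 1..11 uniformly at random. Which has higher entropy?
B

A is deterministic, so H(A) = 0. B is uniform over 11 outcomes, so H(B) = log₂(11) = 3.459 bits. Any distribution with genuine randomness has higher entropy than a deterministic one.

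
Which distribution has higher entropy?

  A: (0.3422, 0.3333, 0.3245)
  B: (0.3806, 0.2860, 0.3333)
A

Both distributions are close to uniform, making this a harder comparison.

H(A) = 1.5846 bits
H(B) = 1.5752 bits

The distribution closer to uniform has higher entropy.
Answer: A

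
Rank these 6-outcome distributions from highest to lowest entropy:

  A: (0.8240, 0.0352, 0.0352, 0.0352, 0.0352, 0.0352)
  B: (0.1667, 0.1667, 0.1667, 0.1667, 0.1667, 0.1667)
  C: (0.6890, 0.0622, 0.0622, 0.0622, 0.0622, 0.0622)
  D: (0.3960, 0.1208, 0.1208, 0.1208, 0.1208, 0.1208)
B > D > C > A

Key insight: Entropy is maximized by uniform distributions and minimized by concentrated distributions.

Entropies:
  H(A) = 1.0799 bits
  H(B) = 2.5850 bits
  H(C) = 1.6164 bits
  H(D) = 2.3710 bits

Ranking: B > D > C > A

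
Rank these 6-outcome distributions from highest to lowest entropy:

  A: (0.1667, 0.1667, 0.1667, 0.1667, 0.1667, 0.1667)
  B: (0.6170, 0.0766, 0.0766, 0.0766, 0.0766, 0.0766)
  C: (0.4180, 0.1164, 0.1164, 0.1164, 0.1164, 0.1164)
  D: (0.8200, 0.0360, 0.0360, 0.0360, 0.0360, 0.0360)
A > C > B > D

Key insight: Entropy is maximized by uniform distributions and minimized by concentrated distributions.

Entropies:
  H(A) = 2.5850 bits
  H(B) = 1.8494 bits
  H(C) = 2.3319 bits
  H(D) = 1.0980 bits

Ranking: A > C > B > D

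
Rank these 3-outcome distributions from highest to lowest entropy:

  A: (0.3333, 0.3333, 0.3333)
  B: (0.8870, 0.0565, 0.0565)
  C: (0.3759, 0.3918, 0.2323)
A > C > B

Key insight: Entropy is maximized by uniform distributions and minimized by concentrated distributions.

- Uniform distributions have maximum entropy log₂(3) = 1.5850 bits
- The more "peaked" or concentrated a distribution, the lower its entropy

Entropies:
  H(A) = 1.5850 bits
  H(B) = 0.6219 bits
  H(C) = 1.5495 bits

Ranking: A > C > B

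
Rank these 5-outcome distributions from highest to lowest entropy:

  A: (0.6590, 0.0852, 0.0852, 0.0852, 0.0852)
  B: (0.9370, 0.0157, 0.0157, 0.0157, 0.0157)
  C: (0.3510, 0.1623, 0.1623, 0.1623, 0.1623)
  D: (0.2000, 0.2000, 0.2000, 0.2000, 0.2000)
D > C > A > B

Key insight: Entropy is maximized by uniform distributions and minimized by concentrated distributions.

Entropies:
  H(A) = 1.6078 bits
  H(B) = 0.4652 bits
  H(C) = 2.2330 bits
  H(D) = 2.3219 bits

Ranking: D > C > A > B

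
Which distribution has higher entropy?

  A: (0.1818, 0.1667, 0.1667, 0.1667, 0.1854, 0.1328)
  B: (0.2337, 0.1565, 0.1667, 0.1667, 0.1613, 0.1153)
A

Both distributions are close to uniform, making this a harder comparison.

H(A) = 2.5772 bits
H(B) = 2.5543 bits

The distribution closer to uniform has higher entropy.
Answer: A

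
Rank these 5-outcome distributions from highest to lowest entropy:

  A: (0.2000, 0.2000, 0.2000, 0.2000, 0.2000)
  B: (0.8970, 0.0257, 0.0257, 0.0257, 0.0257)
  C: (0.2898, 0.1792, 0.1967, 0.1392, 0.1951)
A > C > B

Key insight: Entropy is maximized by uniform distributions and minimized by concentrated distributions.

- Uniform distributions have maximum entropy log₂(5) = 2.3219 bits
- The more "peaked" or concentrated a distribution, the lower its entropy

Entropies:
  H(A) = 2.3219 bits
  H(B) = 0.6844 bits
  H(C) = 2.2798 bits

Ranking: A > C > B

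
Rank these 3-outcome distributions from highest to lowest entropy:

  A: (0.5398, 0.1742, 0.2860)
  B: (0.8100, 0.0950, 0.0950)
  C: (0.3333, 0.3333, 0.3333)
C > A > B

Key insight: Entropy is maximized by uniform distributions and minimized by concentrated distributions.

- Uniform distributions have maximum entropy log₂(3) = 1.5850 bits
- The more "peaked" or concentrated a distribution, the lower its entropy

Entropies:
  H(A) = 1.4359 bits
  H(B) = 0.8915 bits
  H(C) = 1.5850 bits

Ranking: C > A > B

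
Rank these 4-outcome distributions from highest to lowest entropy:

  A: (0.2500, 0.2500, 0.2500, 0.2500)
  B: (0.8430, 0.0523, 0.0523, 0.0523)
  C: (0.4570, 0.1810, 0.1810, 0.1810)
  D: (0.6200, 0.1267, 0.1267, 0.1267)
A > C > D > B

Key insight: Entropy is maximized by uniform distributions and minimized by concentrated distributions.

Entropies:
  H(A) = 2.0000 bits
  H(B) = 0.8759 bits
  H(C) = 1.8553 bits
  H(D) = 1.5603 bits

Ranking: A > C > D > B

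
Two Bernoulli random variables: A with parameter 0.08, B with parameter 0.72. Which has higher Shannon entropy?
B

For binary distributions, entropy is maximized at p=0.5 and decreases as p moves toward 0 or 1.

H(A) = H(0.08) = 0.4022 bits
H(B) = H(0.72) = 0.8555 bits

Distribution B (p=0.72) is closer to uniform (p=0.5), so it has higher entropy.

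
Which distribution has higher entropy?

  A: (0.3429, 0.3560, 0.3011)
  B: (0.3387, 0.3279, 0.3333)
B

Both distributions are close to uniform, making this a harder comparison.

H(A) = 1.5814 bits
H(B) = 1.5848 bits

The distribution closer to uniform has higher entropy.
Answer: B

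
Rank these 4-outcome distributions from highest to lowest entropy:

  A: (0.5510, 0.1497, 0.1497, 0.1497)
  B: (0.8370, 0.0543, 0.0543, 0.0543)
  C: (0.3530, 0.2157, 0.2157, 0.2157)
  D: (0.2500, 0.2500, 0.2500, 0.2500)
D > C > A > B

Key insight: Entropy is maximized by uniform distributions and minimized by concentrated distributions.

Entropies:
  H(A) = 1.7041 bits
  H(B) = 0.8998 bits
  H(C) = 1.9622 bits
  H(D) = 2.0000 bits

Ranking: D > C > A > B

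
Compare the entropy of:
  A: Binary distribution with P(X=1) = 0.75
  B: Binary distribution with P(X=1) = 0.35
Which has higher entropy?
B

For binary distributions, entropy is maximized at p=0.5 and decreases as p moves toward 0 or 1.

H(A) = H(0.75) = 0.8113 bits
H(B) = H(0.35) = 0.9341 bits

Distribution B (p=0.35) is closer to uniform (p=0.5), so it has higher entropy.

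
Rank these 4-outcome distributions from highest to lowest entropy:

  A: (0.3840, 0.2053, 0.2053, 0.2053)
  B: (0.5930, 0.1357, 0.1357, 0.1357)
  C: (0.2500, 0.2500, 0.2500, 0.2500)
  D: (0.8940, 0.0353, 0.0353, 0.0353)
C > A > B > D

Key insight: Entropy is maximized by uniform distributions and minimized by concentrated distributions.

Entropies:
  H(A) = 1.9372 bits
  H(B) = 1.6200 bits
  H(C) = 2.0000 bits
  H(D) = 0.6557 bits

Ranking: C > A > B > D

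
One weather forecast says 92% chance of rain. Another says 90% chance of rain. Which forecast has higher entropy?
90% forecast

Treat each forecast as a Bernoulli distribution. Binary entropy is maximized at p=0.5 and falls off symmetrically toward 0 or 1. The 90% forecast is closer to 50%, so it is more uncertain. H(92%) ≈ 0.402 bits, H(90%) ≈ 0.469 bits.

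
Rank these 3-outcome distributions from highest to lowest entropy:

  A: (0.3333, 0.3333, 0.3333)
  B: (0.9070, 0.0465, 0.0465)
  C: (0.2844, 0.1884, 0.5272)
A > C > B

Key insight: Entropy is maximized by uniform distributions and minimized by concentrated distributions.

- Uniform distributions have maximum entropy log₂(3) = 1.5850 bits
- The more "peaked" or concentrated a distribution, the lower its entropy

Entropies:
  H(A) = 1.5850 bits
  H(B) = 0.5394 bits
  H(C) = 1.4565 bits

Ranking: A > C > B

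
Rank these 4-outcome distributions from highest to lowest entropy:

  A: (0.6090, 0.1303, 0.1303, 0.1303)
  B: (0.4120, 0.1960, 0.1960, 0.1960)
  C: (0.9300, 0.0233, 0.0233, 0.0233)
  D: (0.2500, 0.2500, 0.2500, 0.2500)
D > B > A > C

Key insight: Entropy is maximized by uniform distributions and minimized by concentrated distributions.

Entropies:
  H(A) = 1.5852 bits
  H(B) = 1.9095 bits
  H(C) = 0.4769 bits
  H(D) = 2.0000 bits

Ranking: D > B > A > C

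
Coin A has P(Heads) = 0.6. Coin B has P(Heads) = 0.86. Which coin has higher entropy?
A

For binary distributions, entropy is maximized at p=0.5 and decreases as p moves toward 0 or 1.

H(A) = H(0.6) = 0.9710 bits
H(B) = H(0.86) = 0.5842 bits

Distribution A (p=0.6) is closer to uniform (p=0.5), so it has higher entropy.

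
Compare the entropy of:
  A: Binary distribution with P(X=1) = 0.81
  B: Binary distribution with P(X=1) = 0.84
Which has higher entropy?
A

For binary distributions, entropy is maximized at p=0.5 and decreases as p moves toward 0 or 1.

H(A) = H(0.81) = 0.7015 bits
H(B) = H(0.84) = 0.6343 bits

Distribution A (p=0.81) is closer to uniform (p=0.5), so it has higher entropy.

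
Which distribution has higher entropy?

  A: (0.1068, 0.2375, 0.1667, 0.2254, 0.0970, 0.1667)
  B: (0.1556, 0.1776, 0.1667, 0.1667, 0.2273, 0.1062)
B

Both distributions are close to uniform, making this a harder comparison.

H(A) = 2.5097 bits
H(B) = 2.5515 bits

The distribution closer to uniform has higher entropy.
Answer: B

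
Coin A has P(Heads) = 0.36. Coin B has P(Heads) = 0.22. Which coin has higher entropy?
A

For binary distributions, entropy is maximized at p=0.5 and decreases as p moves toward 0 or 1.

H(A) = H(0.36) = 0.9427 bits
H(B) = H(0.22) = 0.7602 bits

Distribution A (p=0.36) is closer to uniform (p=0.5), so it has higher entropy.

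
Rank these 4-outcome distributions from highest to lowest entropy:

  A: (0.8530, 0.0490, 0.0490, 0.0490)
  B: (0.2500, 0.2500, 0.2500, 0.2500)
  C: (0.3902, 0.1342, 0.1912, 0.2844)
B > C > A

Key insight: Entropy is maximized by uniform distributions and minimized by concentrated distributions.

- Uniform distributions have maximum entropy log₂(4) = 2.0000 bits
- The more "peaked" or concentrated a distribution, the lower its entropy

Entropies:
  H(A) = 0.8353 bits
  H(B) = 2.0000 bits
  H(C) = 1.8909 bits

Ranking: B > C > A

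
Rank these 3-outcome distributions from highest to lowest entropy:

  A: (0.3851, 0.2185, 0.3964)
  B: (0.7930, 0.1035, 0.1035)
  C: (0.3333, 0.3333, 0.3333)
C > A > B

Key insight: Entropy is maximized by uniform distributions and minimized by concentrated distributions.

- Uniform distributions have maximum entropy log₂(3) = 1.5850 bits
- The more "peaked" or concentrated a distribution, the lower its entropy

Entropies:
  H(A) = 1.5388 bits
  H(B) = 0.9427 bits
  H(C) = 1.5850 bits

Ranking: C > A > B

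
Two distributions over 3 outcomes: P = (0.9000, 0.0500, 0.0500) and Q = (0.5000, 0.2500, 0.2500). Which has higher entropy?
Q

P is highly concentrated on one outcome (90%), making it nearly deterministic. Q spreads its mass more evenly (max 50%). The more spread-out distribution has higher entropy: H(P) ≈ 0.569 bits, H(Q) ≈ 1.500 bits.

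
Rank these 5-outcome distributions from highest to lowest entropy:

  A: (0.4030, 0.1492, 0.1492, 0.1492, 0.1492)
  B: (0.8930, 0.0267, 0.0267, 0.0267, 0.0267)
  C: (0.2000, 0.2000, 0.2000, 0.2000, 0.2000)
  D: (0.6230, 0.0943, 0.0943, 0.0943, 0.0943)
C > A > D > B

Key insight: Entropy is maximized by uniform distributions and minimized by concentrated distributions.

Entropies:
  H(A) = 2.1667 bits
  H(B) = 0.7048 bits
  H(C) = 2.3219 bits
  H(D) = 1.7099 bits

Ranking: C > A > D > B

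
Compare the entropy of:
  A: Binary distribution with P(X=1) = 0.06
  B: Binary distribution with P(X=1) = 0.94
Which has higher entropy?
Equal

For binary distributions, entropy is maximized at p=0.5 and decreases as p moves toward 0 or 1.

H(A) = H(0.06) = 0.3274 bits
H(B) = H(0.94) = 0.3274 bits

Both distributions are equally far from uniform (|0.06-0.5| = |0.94-0.5|), so they have the same entropy.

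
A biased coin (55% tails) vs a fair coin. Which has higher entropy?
Fair coin

The fair coin is uniform (p=0.5), maximizing binary entropy at 1 bit. The biased coin has H(0.55) ≈ 0.993 bits — its outcome is more predictable, so its entropy is lower.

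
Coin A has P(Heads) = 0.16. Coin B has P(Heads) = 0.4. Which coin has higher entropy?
B

For binary distributions, entropy is maximized at p=0.5 and decreases as p moves toward 0 or 1.

H(A) = H(0.16) = 0.6343 bits
H(B) = H(0.4) = 0.9710 bits

Distribution B (p=0.4) is closer to uniform (p=0.5), so it has higher entropy.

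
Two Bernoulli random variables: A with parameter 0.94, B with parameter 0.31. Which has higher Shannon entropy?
B

For binary distributions, entropy is maximized at p=0.5 and decreases as p moves toward 0 or 1.

H(A) = H(0.94) = 0.3274 bits
H(B) = H(0.31) = 0.8932 bits

Distribution B (p=0.31) is closer to uniform (p=0.5), so it has higher entropy.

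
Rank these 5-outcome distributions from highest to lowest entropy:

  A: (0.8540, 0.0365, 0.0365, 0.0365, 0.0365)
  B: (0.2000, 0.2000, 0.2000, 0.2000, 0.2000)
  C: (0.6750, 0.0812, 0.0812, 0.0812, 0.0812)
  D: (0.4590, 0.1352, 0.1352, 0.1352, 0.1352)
B > D > C > A

Key insight: Entropy is maximized by uniform distributions and minimized by concentrated distributions.

Entropies:
  H(A) = 0.8917 bits
  H(B) = 2.3219 bits
  H(C) = 1.5597 bits
  H(D) = 2.0771 bits

Ranking: B > D > C > A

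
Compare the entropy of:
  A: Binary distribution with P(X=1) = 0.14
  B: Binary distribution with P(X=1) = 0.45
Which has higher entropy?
B

For binary distributions, entropy is maximized at p=0.5 and decreases as p moves toward 0 or 1.

H(A) = H(0.14) = 0.5842 bits
H(B) = H(0.45) = 0.9928 bits

Distribution B (p=0.45) is closer to uniform (p=0.5), so it has higher entropy.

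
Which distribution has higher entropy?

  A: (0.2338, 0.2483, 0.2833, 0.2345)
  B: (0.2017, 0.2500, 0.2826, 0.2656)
A

Both distributions are close to uniform, making this a harder comparison.

H(A) = 1.9954 bits
H(B) = 1.9892 bits

The distribution closer to uniform has higher entropy.
Answer: A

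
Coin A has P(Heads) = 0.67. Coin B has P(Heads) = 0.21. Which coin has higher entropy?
A

For binary distributions, entropy is maximized at p=0.5 and decreases as p moves toward 0 or 1.

H(A) = H(0.67) = 0.9149 bits
H(B) = H(0.21) = 0.7415 bits

Distribution A (p=0.67) is closer to uniform (p=0.5), so it has higher entropy.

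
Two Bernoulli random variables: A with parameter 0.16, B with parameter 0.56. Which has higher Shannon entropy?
B

For binary distributions, entropy is maximized at p=0.5 and decreases as p moves toward 0 or 1.

H(A) = H(0.16) = 0.6343 bits
H(B) = H(0.56) = 0.9896 bits

Distribution B (p=0.56) is closer to uniform (p=0.5), so it has higher entropy.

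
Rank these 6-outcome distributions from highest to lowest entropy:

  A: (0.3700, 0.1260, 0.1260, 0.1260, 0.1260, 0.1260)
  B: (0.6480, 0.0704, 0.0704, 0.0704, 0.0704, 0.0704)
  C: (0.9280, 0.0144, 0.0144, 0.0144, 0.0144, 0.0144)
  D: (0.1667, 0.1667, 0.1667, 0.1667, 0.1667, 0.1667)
D > A > B > C

Key insight: Entropy is maximized by uniform distributions and minimized by concentrated distributions.

Entropies:
  H(A) = 2.4135 bits
  H(B) = 1.7532 bits
  H(C) = 0.5405 bits
  H(D) = 2.5850 bits

Ranking: D > A > B > C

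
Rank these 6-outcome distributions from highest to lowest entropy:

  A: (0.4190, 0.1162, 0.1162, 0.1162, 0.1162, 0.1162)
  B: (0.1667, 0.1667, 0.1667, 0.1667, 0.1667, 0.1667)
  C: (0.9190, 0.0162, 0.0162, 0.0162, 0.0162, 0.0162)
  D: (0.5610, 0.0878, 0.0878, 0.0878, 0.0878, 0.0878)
B > A > D > C

Key insight: Entropy is maximized by uniform distributions and minimized by concentrated distributions.

Entropies:
  H(A) = 2.3300 bits
  H(B) = 2.5850 bits
  H(C) = 0.5938 bits
  H(D) = 2.0086 bits

Ranking: B > A > D > C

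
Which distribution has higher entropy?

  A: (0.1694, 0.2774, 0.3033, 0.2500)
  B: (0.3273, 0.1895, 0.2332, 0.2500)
B

Both distributions are close to uniform, making this a harder comparison.

H(A) = 1.9691 bits
H(B) = 1.9720 bits

The distribution closer to uniform has higher entropy.
Answer: B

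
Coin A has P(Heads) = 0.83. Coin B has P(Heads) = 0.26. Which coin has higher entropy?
B

For binary distributions, entropy is maximized at p=0.5 and decreases as p moves toward 0 or 1.

H(A) = H(0.83) = 0.6577 bits
H(B) = H(0.26) = 0.8267 bits

Distribution B (p=0.26) is closer to uniform (p=0.5), so it has higher entropy.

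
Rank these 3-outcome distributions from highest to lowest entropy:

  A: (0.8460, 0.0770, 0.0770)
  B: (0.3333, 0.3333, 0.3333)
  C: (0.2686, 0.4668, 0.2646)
B > C > A

Key insight: Entropy is maximized by uniform distributions and minimized by concentrated distributions.

- Uniform distributions have maximum entropy log₂(3) = 1.5850 bits
- The more "peaked" or concentrated a distribution, the lower its entropy

Entropies:
  H(A) = 0.7738 bits
  H(B) = 1.5850 bits
  H(C) = 1.5300 bits

Ranking: B > C > A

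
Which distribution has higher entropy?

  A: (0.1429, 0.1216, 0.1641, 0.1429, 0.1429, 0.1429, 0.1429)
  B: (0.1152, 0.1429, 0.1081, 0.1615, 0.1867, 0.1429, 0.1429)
A

Both distributions are close to uniform, making this a harder comparison.

H(A) = 2.8028 bits
H(B) = 2.7860 bits

The distribution closer to uniform has higher entropy.
Answer: A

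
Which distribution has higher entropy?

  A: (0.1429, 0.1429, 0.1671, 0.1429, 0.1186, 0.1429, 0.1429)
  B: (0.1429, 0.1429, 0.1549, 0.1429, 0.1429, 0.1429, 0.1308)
B

Both distributions are close to uniform, making this a harder comparison.

H(A) = 2.8014 bits
H(B) = 2.8059 bits

The distribution closer to uniform has higher entropy.
Answer: B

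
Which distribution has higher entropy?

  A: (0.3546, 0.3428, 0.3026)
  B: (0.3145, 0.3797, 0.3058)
A

Both distributions are close to uniform, making this a harder comparison.

H(A) = 1.5817 bits
H(B) = 1.5780 bits

The distribution closer to uniform has higher entropy.
Answer: A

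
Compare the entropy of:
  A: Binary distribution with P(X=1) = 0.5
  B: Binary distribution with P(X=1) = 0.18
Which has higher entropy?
A

For binary distributions, entropy is maximized at p=0.5 and decreases as p moves toward 0 or 1.

H(A) = H(0.5) = 1.0000 bits
H(B) = H(0.18) = 0.6801 bits

Distribution A (p=0.5) is closer to uniform (p=0.5), so it has higher entropy.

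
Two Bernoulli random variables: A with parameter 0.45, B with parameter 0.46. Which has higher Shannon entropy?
B

For binary distributions, entropy is maximized at p=0.5 and decreases as p moves toward 0 or 1.

H(A) = H(0.45) = 0.9928 bits
H(B) = H(0.46) = 0.9954 bits

Distribution B (p=0.46) is closer to uniform (p=0.5), so it has higher entropy.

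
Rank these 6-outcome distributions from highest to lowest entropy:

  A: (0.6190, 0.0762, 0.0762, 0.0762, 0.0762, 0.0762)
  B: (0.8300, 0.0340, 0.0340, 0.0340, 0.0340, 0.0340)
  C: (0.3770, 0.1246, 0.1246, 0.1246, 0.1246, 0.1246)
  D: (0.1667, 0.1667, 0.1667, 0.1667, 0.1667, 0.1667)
D > C > A > B

Key insight: Entropy is maximized by uniform distributions and minimized by concentrated distributions.

Entropies:
  H(A) = 1.8434 bits
  H(B) = 1.0524 bits
  H(C) = 2.4025 bits
  H(D) = 2.5850 bits

Ranking: D > C > A > B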